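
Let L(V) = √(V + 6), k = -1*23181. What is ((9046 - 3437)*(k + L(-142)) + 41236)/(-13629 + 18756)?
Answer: -129980993/5127 + 11218*I*√34/5127 ≈ -25352.0 + 12.758*I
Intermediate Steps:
k = -23181
L(V) = √(6 + V)
((9046 - 3437)*(k + L(-142)) + 41236)/(-13629 + 18756) = ((9046 - 3437)*(-23181 + √(6 - 142)) + 41236)/(-13629 + 18756) = (5609*(-23181 + √(-136)) + 41236)/5127 = (5609*(-23181 + 2*I*√34) + 41236)*(1/5127) = ((-130022229 + 11218*I*√34) + 41236)*(1/5127) = (-129980993 + 11218*I*√34)*(1/5127) = -129980993/5127 + 11218*I*√34/5127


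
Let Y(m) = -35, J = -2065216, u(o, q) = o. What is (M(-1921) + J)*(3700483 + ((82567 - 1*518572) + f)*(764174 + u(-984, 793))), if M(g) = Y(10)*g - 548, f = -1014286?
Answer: 2212059608255035903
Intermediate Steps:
M(g) = -548 - 35*g (M(g) = -35*g - 548 = -548 - 35*g)
(M(-1921) + J)*(3700483 + ((82567 - 1*518572) + f)*(764174 + u(-984, 793))) = ((-548 - 35*(-1921)) - 2065216)*(3700483 + ((82567 - 1*518572) - 1014286)*(764174 - 984)) = ((-548 + 67235) - 2065216)*(3700483 + ((82567 - 518572) - 1014286)*763190) = (66687 - 2065216)*(3700483 + (-436005 - 1014286)*763190) = -1998529*(3700483 - 1450291*763190) = -1998529*(3700483 - 1106847588290) = -1998529*(-1106843887807) = 2212059608255035903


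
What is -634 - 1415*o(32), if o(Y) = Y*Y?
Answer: -1449594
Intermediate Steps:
o(Y) = Y**2
-634 - 1415*o(32) = -634 - 1415*32**2 = -634 - 1415*1024 = -634 - 1448960 = -1449594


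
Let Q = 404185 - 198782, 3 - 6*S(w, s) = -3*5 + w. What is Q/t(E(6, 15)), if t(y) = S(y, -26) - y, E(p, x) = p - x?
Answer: 410806/27 ≈ 15215.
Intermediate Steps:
S(w, s) = 3 - w/6 (S(w, s) = 1/2 - (-3*5 + w)/6 = 1/2 - (-15 + w)/6 = 1/2 + (5/2 - w/6) = 3 - w/6)
Q = 205403
t(y) = 3 - 7*y/6 (t(y) = (3 - y/6) - y = 3 - 7*y/6)
Q/t(E(6, 15)) = 205403/(3 - 7*(6 - 1*15)/6) = 205403/(3 - 7*(6 - 15)/6) = 205403/(3 - 7/6*(-9)) = 205403/(3 + 21/2) = 205403/(27/2) = 205403*(2/27) = 410806/27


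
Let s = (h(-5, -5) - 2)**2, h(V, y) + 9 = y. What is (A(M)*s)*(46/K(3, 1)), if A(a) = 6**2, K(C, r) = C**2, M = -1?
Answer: 47104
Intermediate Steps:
h(V, y) = -9 + y
A(a) = 36
s = 256 (s = ((-9 - 5) - 2)**2 = (-14 - 2)**2 = (-16)**2 = 256)
(A(M)*s)*(46/K(3, 1)) = (36*256)*(46/(3**2)) = 9216*(46/9) = 47104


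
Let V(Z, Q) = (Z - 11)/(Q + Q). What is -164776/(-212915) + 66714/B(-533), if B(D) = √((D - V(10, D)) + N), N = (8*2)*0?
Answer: 164776/212915 - 22238*I*√67297646/63131 ≈ 0.7739 - 2889.7*I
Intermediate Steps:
N = 0 (N = 16*0 = 0)
V(Z, Q) = (-11 + Z)/(2*Q) (V(Z, Q) = (-11 + Z)/((2*Q)) = (-11 + Z)*(1/(2*Q)) = (-11 + Z)/(2*Q))
B(D) = √(D + 1/(2*D)) (B(D) = √((D - (-11 + 10)/(2*D)) + 0) = √((D - (-1)/(2*D)) + 0) = √((D + 1/(2*D)) + 0) = √(D + 1/(2*D)))
-164776/(-212915) + 66714/B(-533) = -164776/(-212915) + 66714/((√(2/(-533) + 4*(-533))/2)) = -164776*(-1/212915) + 66714/((√(2*(-1/533) - 2132)/2)) = 164776/212915 + 66714/((√(-2/533 - 2132)/2)) = 164776/212915 + 66714/((√(-1136358/533)/2)) = 164776/212915 + 66714/(((3*I*√67297646/533)/2)) = 164776/212915 + 66714/((3*I*√67297646/1066)) = 164776/212915 + 66714*(-I*√67297646/189393) = 164776/212915 - 22238*I*√67297646/63131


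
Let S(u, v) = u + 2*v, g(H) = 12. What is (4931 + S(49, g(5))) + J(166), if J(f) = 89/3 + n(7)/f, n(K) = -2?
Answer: 1253380/249 ≈ 5033.7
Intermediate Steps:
J(f) = 89/3 - 2/f
(4931 + S(49, g(5))) + J(166) = (4931 + (49 + 2*12)) + (89/3 - 2/166) = (4931 + (49 + 24)) + (89/3 - 2*1/166) = (4931 + 73) + (89/3 - 1/83) = 5004 + 7384/249 = 1253380/249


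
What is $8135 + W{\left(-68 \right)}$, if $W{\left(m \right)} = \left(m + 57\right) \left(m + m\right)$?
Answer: $9631$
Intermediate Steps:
$W{\left(m \right)} = 2 m \left(57 + m\right)$ ($W{\left(m \right)} = \left(57 + m\right) 2 m = 2 m \left(57 + m\right)$)
$8135 + W{\left(-68 \right)} = 8135 + 2 \left(-68\right) \left(57 - 68\right) = 8135 + 2 \left(-68\right) \left(-11\right) = 8135 + 1496 = 9631$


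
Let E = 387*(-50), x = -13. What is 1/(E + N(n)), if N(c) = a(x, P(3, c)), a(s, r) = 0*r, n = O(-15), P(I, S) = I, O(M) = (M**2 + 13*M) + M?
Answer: -1/19350 ≈ -5.1680e-5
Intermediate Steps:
O(M) = M**2 + 14*M
n = 15 (n = -15*(14 - 15) = -15*(-1) = 15)
a(s, r) = 0
N(c) = 0
E = -19350
1/(E + N(n)) = 1/(-19350 + 0) = 1/(-19350) = -1/19350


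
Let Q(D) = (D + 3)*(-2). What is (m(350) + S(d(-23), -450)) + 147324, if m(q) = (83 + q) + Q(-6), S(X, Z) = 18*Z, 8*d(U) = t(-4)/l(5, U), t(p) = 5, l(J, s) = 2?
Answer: 139663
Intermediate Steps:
d(U) = 5/16 (d(U) = (5/2)/8 = (5*(½))/8 = (⅛)*(5/2) = 5/16)
Q(D) = -6 - 2*D (Q(D) = (3 + D)*(-2) = -6 - 2*D)
m(q) = 89 + q (m(q) = (83 + q) + (-6 - 2*(-6)) = (83 + q) + (-6 + 12) = (83 + q) + 6 = 89 + q)
(m(350) + S(d(-23), -450)) + 147324 = ((89 + 350) + 18*(-450)) + 147324 = (439 - 8100) + 147324 = -7661 + 147324 = 139663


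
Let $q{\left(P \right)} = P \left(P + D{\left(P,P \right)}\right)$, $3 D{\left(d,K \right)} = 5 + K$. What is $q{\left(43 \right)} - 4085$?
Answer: $-1548$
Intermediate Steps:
$D{\left(d,K \right)} = \frac{5}{3} + \frac{K}{3}$ ($D{\left(d,K \right)} = \frac{5 + K}{3} = \frac{5}{3} + \frac{K}{3}$)
$q{\left(P \right)} = P \left(\frac{5}{3} + \frac{4 P}{3}\right)$ ($q{\left(P \right)} = P \left(P + \left(\frac{5}{3} + \frac{P}{3}\right)\right) = P \left(\frac{5}{3} + \frac{4 P}{3}\right)$)
$q{\left(43 \right)} - 4085 = \frac{1}{3} \cdot 43 \left(5 + 4 \cdot 43\right) - 4085 = \frac{1}{3} \cdot 43 \left(5 + 172\right) - 4085 = \frac{1}{3} \cdot 43 \cdot 177 - 4085 = 2537 - 4085 = -1548$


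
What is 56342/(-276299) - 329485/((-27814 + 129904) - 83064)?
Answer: -92108338907/5256864774 ≈ -17.522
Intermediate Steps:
56342/(-276299) - 329485/((-27814 + 129904) - 83064) = 56342*(-1/276299) - 329485/(102090 - 83064) = -56342/276299 - 329485/19026 = -92108338907/5256864774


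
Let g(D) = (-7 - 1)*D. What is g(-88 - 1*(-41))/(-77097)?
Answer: -376/77097 ≈ -0.0048770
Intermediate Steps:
g(D) = -8*D
g(-88 - 1*(-41))/(-77097) = -8*(-88 - 1*(-41))/(-77097) = -8*(-88 + 41)*(-1/77097) = -8*(-47)*(-1/77097) = 376*(-1/77097) = -376/77097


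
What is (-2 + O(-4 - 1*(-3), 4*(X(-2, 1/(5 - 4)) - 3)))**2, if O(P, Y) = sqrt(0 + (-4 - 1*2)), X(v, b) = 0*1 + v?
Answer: (2 - I*sqrt(6))**2 ≈ -2.0 - 9.798*I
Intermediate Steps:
X(v, b) = v (X(v, b) = 0 + v = v)
O(P, Y) = I*sqrt(6) (O(P, Y) = sqrt(0 + (-4 - 2)) = sqrt(0 - 6) = sqrt(-6) = I*sqrt(6))
(-2 + O(-4 - 1*(-3), 4*(X(-2, 1/(5 - 4)) - 3)))**2 = (-2 + I*sqrt(6))**2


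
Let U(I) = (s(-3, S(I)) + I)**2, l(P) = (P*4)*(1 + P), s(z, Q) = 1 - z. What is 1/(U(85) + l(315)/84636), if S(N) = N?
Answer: 2351/18633331 ≈ 0.00012617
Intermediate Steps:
l(P) = 4*P*(1 + P) (l(P) = (4*P)*(1 + P) = 4*P*(1 + P))
U(I) = (4 + I)**2 (U(I) = ((1 - 1*(-3)) + I)**2 = ((1 + 3) + I)**2 = (4 + I)**2)
1/(U(85) + l(315)/84636) = 1/((4 + 85)**2 + (4*315*(1 + 315))/84636) = 1/(89**2 + (4*315*316)*(1/84636)) = 1/(7921 + 398160*(1/84636)) = 1/(7921 + 11060/2351) = 1/(18633331/2351) = 2351/18633331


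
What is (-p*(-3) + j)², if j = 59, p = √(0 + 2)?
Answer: 3499 + 354*√2 ≈ 3999.6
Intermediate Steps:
p = √2 ≈ 1.4142
(-p*(-3) + j)² = (-√2*(-3) + 59)² = (3*√2 + 59)² = (59 + 3*√2)²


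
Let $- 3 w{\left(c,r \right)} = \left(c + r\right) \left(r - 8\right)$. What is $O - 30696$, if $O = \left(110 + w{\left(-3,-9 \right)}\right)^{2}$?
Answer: $-28932$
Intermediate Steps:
$w{\left(c,r \right)} = - \frac{\left(-8 + r\right) \left(c + r\right)}{3}$ ($w{\left(c,r \right)} = - \frac{\left(c + r\right) \left(r - 8\right)}{3} = - \frac{\left(c + r\right) \left(-8 + r\right)}{3} = - \frac{\left(-8 + r\right) \left(c + r\right)}{3}$)
$O = 1764$ ($O = \left(110 + \left(- \frac{\left(-9\right)^{2}}{3} + \frac{8}{3} \left(-3\right) + \frac{8}{3} \left(-9\right) - \left(-1\right) \left(-9\right)\right)\right)^{2} = \left(110 - 68\right)^{2} = 42^{2} = 1764$)
$O - 30696 = 1764 - 30696 = -28932$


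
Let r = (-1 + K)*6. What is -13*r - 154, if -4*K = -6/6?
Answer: -191/2 ≈ -95.500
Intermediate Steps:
K = 1/4 (K = -(-3)/(2*6) = -1/4*(-1) = 1/4 ≈ 0.25000)
r = -9/2 (r = (-1 + 1/4)*6 = -3/4*6 = -9/2 ≈ -4.5000)
-13*r - 154 = -13*(-9/2) - 154 = 117/2 - 154 = -191/2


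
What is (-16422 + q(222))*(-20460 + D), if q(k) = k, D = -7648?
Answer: 455349600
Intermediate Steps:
(-16422 + q(222))*(-20460 + D) = (-16422 + 222)*(-20460 - 7648) = -16200*(-28108) = 455349600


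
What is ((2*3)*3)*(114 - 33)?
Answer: 1458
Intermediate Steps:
((2*3)*3)*(114 - 33) = (6*3)*81 = 18*81 = 1458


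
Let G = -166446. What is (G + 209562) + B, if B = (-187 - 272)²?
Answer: 253797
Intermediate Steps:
B = 210681 (B = (-459)² = 210681)
(G + 209562) + B = (-166446 + 209562) + 210681 = 43116 + 210681 = 253797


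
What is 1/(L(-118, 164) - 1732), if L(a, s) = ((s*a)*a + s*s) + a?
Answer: 1/2308582 ≈ 4.3317e-7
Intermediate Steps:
L(a, s) = a + s² + s*a² (L(a, s) = ((a*s)*a + s²) + a = (s*a² + s²) + a = (s² + s*a²) + a = a + s² + s*a²)
1/(L(-118, 164) - 1732) = 1/((-118 + 164² + 164*(-118)²) - 1732) = 1/((-118 + 26896 + 164*13924) - 1732) = 1/((-118 + 26896 + 2283536) - 1732) = 1/(2310314 - 1732) = 1/2308582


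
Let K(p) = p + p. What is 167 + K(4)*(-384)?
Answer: -2905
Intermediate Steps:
K(p) = 2*p
167 + K(4)*(-384) = 167 + (2*4)*(-384) = 167 + 8*(-384) = 167 - 3072 = -2905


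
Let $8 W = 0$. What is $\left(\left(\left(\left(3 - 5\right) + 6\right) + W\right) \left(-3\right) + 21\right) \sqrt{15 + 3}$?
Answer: $27 \sqrt{2} \approx 38.184$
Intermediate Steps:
$W = 0$ ($W = \frac{1}{8} \cdot 0 = 0$)
$\left(\left(\left(\left(3 - 5\right) + 6\right) + W\right) \left(-3\right) + 21\right) \sqrt{15 + 3} = \left(\left(\left(\left(3 - 5\right) + 6\right) + 0\right) \left(-3\right) + 21\right) \sqrt{15 + 3} = \left(\left(\left(-2 + 6\right) + 0\right) \left(-3\right) + 21\right) \sqrt{18} = \left(\left(4 + 0\right) \left(-3\right) + 21\right) 3 \sqrt{2} = \left(4 \left(-3\right) + 21\right) 3 \sqrt{2} = \left(-12 + 21\right) 3 \sqrt{2} = 9 \cdot 3 \sqrt{2} = 27 \sqrt{2}$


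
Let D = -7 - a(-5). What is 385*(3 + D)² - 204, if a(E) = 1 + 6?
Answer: 46381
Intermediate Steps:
a(E) = 7
D = -14 (D = -7 - 1*7 = -7 - 7 = -14)
385*(3 + D)² - 204 = 385*(3 - 14)² - 204 = 385*(-11)² - 204 = 385*121 - 204 = 46585 - 204 = 46381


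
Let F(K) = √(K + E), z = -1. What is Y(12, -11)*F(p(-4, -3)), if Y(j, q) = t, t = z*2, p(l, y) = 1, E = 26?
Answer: -6*√3 ≈ -10.392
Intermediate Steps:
t = -2 (t = -1*2 = -2)
Y(j, q) = -2
F(K) = √(26 + K) (F(K) = √(K + 26) = √(26 + K))
Y(12, -11)*F(p(-4, -3)) = -2*√(26 + 1) = -6*√3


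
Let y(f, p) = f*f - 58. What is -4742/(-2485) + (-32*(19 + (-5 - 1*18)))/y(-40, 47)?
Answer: 3815122/1915935 ≈ 1.9913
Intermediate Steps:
y(f, p) = -58 + f² (y(f, p) = f² - 58 = -58 + f²)
-4742/(-2485) + (-32*(19 + (-5 - 1*18)))/y(-40, 47) = -4742/(-2485) + (-32*(19 + (-5 - 1*18)))/(-58 + (-40)²) = -4742*(-1/2485) + (-32*(19 + (-5 - 18)))/(-58 + 1600) = 4742/2485 - 32*(19 - 23)/1542 = 4742/2485 - 32*(-4)*(1/1542) = 4742/2485 + 128*(1/1542) = 4742/2485 + 64/771 = 3815122/1915935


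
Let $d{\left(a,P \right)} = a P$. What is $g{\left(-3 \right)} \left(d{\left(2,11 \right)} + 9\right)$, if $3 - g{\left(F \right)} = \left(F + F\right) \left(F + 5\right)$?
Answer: $465$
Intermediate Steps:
$d{\left(a,P \right)} = P a$
$g{\left(F \right)} = 3 - 2 F \left(5 + F\right)$ ($g{\left(F \right)} = 3 - \left(F + F\right) \left(F + 5\right) = 3 - 2 F \left(5 + F\right)$)
$g{\left(-3 \right)} \left(d{\left(2,11 \right)} + 9\right) = \left(3 - -30 - 2 \left(-3\right)^{2}\right) \left(11 \cdot 2 + 9\right) = \left(3 + 30 - 18\right) \left(22 + 9\right) = \left(3 + 30 - 18\right) 31 = 15 \cdot 31 = 465$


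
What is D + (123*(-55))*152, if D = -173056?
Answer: -1201336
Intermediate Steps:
D + (123*(-55))*152 = -173056 + (123*(-55))*152 = -173056 - 6765*152 = -173056 - 1028280 = -1201336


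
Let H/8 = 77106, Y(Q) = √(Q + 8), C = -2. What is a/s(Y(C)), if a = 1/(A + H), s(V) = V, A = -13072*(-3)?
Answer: √6/3936384 ≈ 6.2227e-7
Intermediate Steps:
A = 39216
Y(Q) = √(8 + Q)
H = 616848 (H = 8*77106 = 616848)
a = 1/656064 (a = 1/(39216 + 616848) = 1/656064 ≈ 1.5242e-6)
a/s(Y(C)) = 1/(656064*(√(8 - 2))) = 1/(656064*(√6)) = (√6/6)/656064 = √6/3936384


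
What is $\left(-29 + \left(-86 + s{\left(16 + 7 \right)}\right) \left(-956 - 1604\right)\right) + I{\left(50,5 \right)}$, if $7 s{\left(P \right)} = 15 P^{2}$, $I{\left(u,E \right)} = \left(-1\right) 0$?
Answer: $- \frac{18772683}{7} \approx -2.6818 \cdot 10^{6}$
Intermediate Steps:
$I{\left(u,E \right)} = 0$
$s{\left(P \right)} = \frac{15 P^{2}}{7}$
$\left(-29 + \left(-86 + s{\left(16 + 7 \right)}\right) \left(-956 - 1604\right)\right) + I{\left(50,5 \right)} = \left(-29 + \left(-86 + \frac{15 \left(16 + 7\right)^{2}}{7}\right) \left(-956 - 1604\right)\right) + 0 = \left(-29 + \left(-86 + \frac{15 \cdot 23^{2}}{7}\right) \left(-2560\right)\right) + 0 = \left(-29 + \left(-86 + \frac{15}{7} \cdot 529\right) \left(-2560\right)\right) + 0 = \left(-29 + \left(-86 + \frac{7935}{7}\right) \left(-2560\right)\right) + 0 = \left(-29 + \frac{7333}{7} \left(-2560\right)\right) + 0 = \left(-29 - \frac{18772480}{7}\right) + 0 = - \frac{18772683}{7} + 0 = - \frac{18772683}{7}$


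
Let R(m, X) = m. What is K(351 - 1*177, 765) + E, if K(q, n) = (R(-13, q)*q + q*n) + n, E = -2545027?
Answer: -2413414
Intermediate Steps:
K(q, n) = n - 13*q + n*q (K(q, n) = (-13*q + q*n) + n = (-13*q + n*q) + n = n - 13*q + n*q)
K(351 - 1*177, 765) + E = (765 - 13*(351 - 1*177) + 765*(351 - 1*177)) - 2545027 = (765 - 13*(351 - 177) + 765*(351 - 177)) - 2545027 = (765 - 13*174 + 765*174) - 2545027 = (765 - 2262 + 133110) - 2545027 = 131613 - 2545027 = -2413414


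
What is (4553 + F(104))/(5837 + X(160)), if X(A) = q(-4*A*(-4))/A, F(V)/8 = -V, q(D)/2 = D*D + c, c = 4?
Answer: 74420/1755141 ≈ 0.042401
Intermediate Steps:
q(D) = 8 + 2*D**2 (q(D) = 2*(D*D + 4) = 2*(D**2 + 4) = 2*(4 + D**2) = 8 + 2*D**2)
F(V) = -8*V (F(V) = 8*(-V) = -8*V)
X(A) = (8 + 512*A**2)/A (X(A) = (8 + 2*(-4*A*(-4))**2)/A = (8 + 2*(16*A)**2)/A = (8 + 2*(256*A**2))/A = (8 + 512*A**2)/A)
(4553 + F(104))/(5837 + X(160)) = (4553 - 8*104)/(5837 + (8/160 + 512*160)) = (4553 - 832)/(5837 + (8*(1/160) + 81920)) = 3721/(5837 + (1/20 + 81920)) = 3721/(5837 + 1638401/20) = 3721/(1755141/20) = 3721*(20/1755141) = 74420/1755141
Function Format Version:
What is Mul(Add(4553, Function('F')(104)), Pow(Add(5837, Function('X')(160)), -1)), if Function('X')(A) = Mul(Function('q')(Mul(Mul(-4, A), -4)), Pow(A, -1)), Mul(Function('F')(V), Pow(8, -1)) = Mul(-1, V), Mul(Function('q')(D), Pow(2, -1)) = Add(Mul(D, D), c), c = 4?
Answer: Rational(74420, 1755141) ≈ 0.042401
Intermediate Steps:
Function('q')(D) = Add(8, Mul(2, Pow(D, 2))) (Function('q')(D) = Mul(2, Add(Mul(D, D), 4)) = Mul(2, Add(Pow(D, 2), 4)) = Mul(2, Add(4, Pow(D, 2))) = Add(8, Mul(2, Pow(D, 2))))
Function('F')(V) = Mul(-8, V) (Function('F')(V) = Mul(8, Mul(-1, V)) = Mul(-8, V))
Function('X')(A) = Mul(Pow(A, -1), Add(8, Mul(512, Pow(A, 2)))) (Function('X')(A) = Mul(Add(8, Mul(2, Pow(Mul(Mul(-4, A), -4), 2))), Pow(A, -1)) = Mul(Add(8, Mul(2, Pow(Mul(16, A), 2))), Pow(A, -1)) = Mul(Add(8, Mul(2, Mul(256, Pow(A, 2)))), Pow(A, -1)) = Mul(Add(8, Mul(512, Pow(A, 2))), Pow(A, -1)) = Mul(Pow(A, -1), Add(8, Mul(512, Pow(A, 2)))))
Mul(Add(4553, Function('F')(104)), Pow(Add(5837, Function('X')(160)), -1)) = Mul(Add(4553, Mul(-8, 104)), Pow(Add(5837, Add(Mul(8, Pow(160, -1)), Mul(512, 160))), -1)) = Mul(Add(4553, -832), Pow(Add(5837, Add(Mul(8, Rational(1, 160)), 81920)), -1)) = Mul(3721, Pow(Add(5837, Add(Rational(1, 20), 81920)), -1)) = Mul(3721, Pow(Add(5837, Rational(1638401, 20)), -1)) = Mul(3721, Pow(Rational(1755141, 20), -1)) = Mul(3721, Rational(20, 1755141)) = Rational(74420, 1755141)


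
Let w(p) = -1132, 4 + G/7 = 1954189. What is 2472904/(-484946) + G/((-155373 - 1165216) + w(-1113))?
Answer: -707300610061/45783093719 ≈ -15.449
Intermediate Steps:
G = 13679295 (G = -28 + 7*1954189 = -28 + 13679323 = 13679295)
2472904/(-484946) + G/((-155373 - 1165216) + w(-1113)) = 2472904/(-484946) + 13679295/((-155373 - 1165216) - 1132) = 2472904*(-1/484946) + 13679295/(-1320589 - 1132) = -176636/34639 + 13679295/(-1321721) = -176636/34639 + 13679295*(-1/1321721) = -176636/34639 - 13679295/1321721 = -707300610061/45783093719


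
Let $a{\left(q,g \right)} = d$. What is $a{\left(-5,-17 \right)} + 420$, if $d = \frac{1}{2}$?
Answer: $\frac{841}{2} \approx 420.5$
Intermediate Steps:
$d = \frac{1}{2} \approx 0.5$
$a{\left(q,g \right)} = \frac{1}{2}$
$a{\left(-5,-17 \right)} + 420 = \frac{1}{2} + 420 = \frac{841}{2}$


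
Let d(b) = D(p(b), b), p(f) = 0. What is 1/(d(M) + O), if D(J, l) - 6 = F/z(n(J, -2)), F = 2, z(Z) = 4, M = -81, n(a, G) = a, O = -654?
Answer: -2/1295 ≈ -0.0015444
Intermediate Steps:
D(J, l) = 13/2 (D(J, l) = 6 + 2/4 = 6 + 2*(1/4) = 6 + 1/2 = 13/2)
d(b) = 13/2
1/(d(M) + O) = 1/(13/2 - 654) = 1/(-1295/2) = -2/1295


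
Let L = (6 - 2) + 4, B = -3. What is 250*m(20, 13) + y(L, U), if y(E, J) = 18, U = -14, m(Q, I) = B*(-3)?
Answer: 2268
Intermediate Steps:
m(Q, I) = 9 (m(Q, I) = -3*(-3) = 9)
L = 8 (L = 4 + 4 = 8)
250*m(20, 13) + y(L, U) = 250*9 + 18 = 2250 + 18 = 2268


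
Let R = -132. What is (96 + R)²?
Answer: 1296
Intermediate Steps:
(96 + R)² = (96 - 132)² = (-36)² = 1296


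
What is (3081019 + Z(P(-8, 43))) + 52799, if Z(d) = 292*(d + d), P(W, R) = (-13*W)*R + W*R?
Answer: 5544570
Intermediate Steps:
P(W, R) = -12*R*W (P(W, R) = -13*R*W + R*W = -12*R*W)
Z(d) = 584*d (Z(d) = 292*(2*d) = 584*d)
(3081019 + Z(P(-8, 43))) + 52799 = (3081019 + 584*(-12*43*(-8))) + 52799 = (3081019 + 584*4128) + 52799 = (3081019 + 2410752) + 52799 = 5491771 + 52799 = 5544570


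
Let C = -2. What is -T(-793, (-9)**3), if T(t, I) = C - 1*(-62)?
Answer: -60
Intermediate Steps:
T(t, I) = 60 (T(t, I) = -2 - 1*(-62) = -2 + 62 = 60)
-T(-793, (-9)**3) = -1*60 = -60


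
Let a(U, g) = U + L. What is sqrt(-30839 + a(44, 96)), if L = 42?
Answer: 3*I*sqrt(3417) ≈ 175.37*I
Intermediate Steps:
a(U, g) = 42 + U (a(U, g) = U + 42 = 42 + U)
sqrt(-30839 + a(44, 96)) = sqrt(-30839 + (42 + 44)) = sqrt(-30839 + 86) = sqrt(-30753) = 3*I*sqrt(3417)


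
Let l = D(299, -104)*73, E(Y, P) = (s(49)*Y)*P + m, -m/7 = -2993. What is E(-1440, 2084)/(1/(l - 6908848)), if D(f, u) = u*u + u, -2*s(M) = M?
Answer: -450597560124712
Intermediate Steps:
m = 20951 (m = -7*(-2993) = 20951)
s(M) = -M/2
D(f, u) = u + u**2 (D(f, u) = u**2 + u = u + u**2)
E(Y, P) = 20951 - 49*P*Y/2 (E(Y, P) = ((-1/2*49)*Y)*P + 20951 = (-49*Y/2)*P + 20951 = -49*P*Y/2 + 20951 = 20951 - 49*P*Y/2)
l = 781976 (l = -104*(1 - 104)*73 = -104*(-103)*73 = 10712*73 = 781976)
E(-1440, 2084)/(1/(l - 6908848)) = (20951 - 49/2*2084*(-1440))/(1/(781976 - 6908848)) = (20951 + 73523520)/(1/(-6126872)) = 73544471/(-1/6126872) = 73544471*(-6126872) = -450597560124712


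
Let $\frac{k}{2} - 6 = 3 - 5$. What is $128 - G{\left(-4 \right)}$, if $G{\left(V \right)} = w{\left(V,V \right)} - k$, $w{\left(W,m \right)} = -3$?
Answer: $139$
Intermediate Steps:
$k = 8$ ($k = 12 + 2 \left(3 - 5\right) = 12 + 2 \left(-2\right) = 12 - 4 = 8$)
$G{\left(V \right)} = -11$ ($G{\left(V \right)} = -3 - 8 = -11$)
$128 - G{\left(-4 \right)} = 128 - -11 = 128 + 11 = 139$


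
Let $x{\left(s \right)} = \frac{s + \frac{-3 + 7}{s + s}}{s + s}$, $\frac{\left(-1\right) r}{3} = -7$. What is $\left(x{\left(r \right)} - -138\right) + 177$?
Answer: $\frac{278273}{882} \approx 315.5$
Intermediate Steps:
$r = 21$ ($r = \left(-3\right) \left(-7\right) = 21$)
$x{\left(s \right)} = \frac{s + \frac{2}{s}}{2 s}$ ($x{\left(s \right)} = \frac{s + \frac{4}{2 s}}{2 s} = \left(s + 4 \frac{1}{2 s}\right) \frac{1}{2 s} = \left(s + \frac{2}{s}\right) \frac{1}{2 s} = \frac{s + \frac{2}{s}}{2 s}$)
$\left(x{\left(r \right)} - -138\right) + 177 = \left(\left(\frac{1}{2} + \frac{1}{441}\right) - -138\right) + 177 = \left(\left(\frac{1}{2} + \frac{1}{441}\right) + 138\right) + 177 = \left(\frac{443}{882} + 138\right) + 177 = \frac{122159}{882} + 177 = \frac{278273}{882}$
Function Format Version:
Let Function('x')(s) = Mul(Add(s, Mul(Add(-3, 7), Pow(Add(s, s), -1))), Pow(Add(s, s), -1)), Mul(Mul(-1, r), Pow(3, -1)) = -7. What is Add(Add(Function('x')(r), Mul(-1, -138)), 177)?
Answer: Rational(278273, 882) ≈ 315.50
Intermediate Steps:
r = 21 (r = Mul(-3, -7) = 21)
Function('x')(s) = Mul(Rational(1, 2), Pow(s, -1), Add(s, Mul(2, Pow(s, -1)))) (Function('x')(s) = Mul(Add(s, Mul(4, Pow(Mul(2, s), -1))), Pow(Mul(2, s), -1)) = Mul(Add(s, Mul(4, Mul(Rational(1, 2), Pow(s, -1)))), Mul(Rational(1, 2), Pow(s, -1))) = Mul(Add(s, Mul(2, Pow(s, -1))), Mul(Rational(1, 2), Pow(s, -1))) = Mul(Rational(1, 2), Pow(s, -1), Add(s, Mul(2, Pow(s, -1)))))
Add(Add(Function('x')(r), Mul(-1, -138)), 177) = Add(Add(Add(Rational(1, 2), Pow(21, -2)), Mul(-1, -138)), 177) = Add(Add(Add(Rational(1, 2), Rational(1, 441)), 138), 177) = Add(Add(Rational(443, 882), 138), 177) = Add(Rational(122159, 882), 177) = Rational(278273, 882)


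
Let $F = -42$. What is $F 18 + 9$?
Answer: $-747$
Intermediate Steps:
$F 18 + 9 = \left(-42\right) 18 + 9 = -756 + 9 = -747$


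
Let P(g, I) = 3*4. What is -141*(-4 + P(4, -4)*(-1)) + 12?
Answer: 2268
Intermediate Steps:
P(g, I) = 12
-141*(-4 + P(4, -4)*(-1)) + 12 = -141*(-4 + 12*(-1)) + 12 = -141*(-4 - 12) + 12 = -141*(-16) + 12 = 2256 + 12 = 2268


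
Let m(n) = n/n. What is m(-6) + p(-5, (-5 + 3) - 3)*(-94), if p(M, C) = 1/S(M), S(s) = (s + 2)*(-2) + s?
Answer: -93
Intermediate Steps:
m(n) = 1
S(s) = -4 - s (S(s) = (2 + s)*(-2) + s = (-4 - 2*s) + s = -4 - s)
p(M, C) = 1/(-4 - M)
m(-6) + p(-5, (-5 + 3) - 3)*(-94) = 1 - 1/(4 - 5)*(-94) = 1 - 1/(-1)*(-94) = 1 - 1*(-1)*(-94) = 1 + 1*(-94) = 1 - 94 = -93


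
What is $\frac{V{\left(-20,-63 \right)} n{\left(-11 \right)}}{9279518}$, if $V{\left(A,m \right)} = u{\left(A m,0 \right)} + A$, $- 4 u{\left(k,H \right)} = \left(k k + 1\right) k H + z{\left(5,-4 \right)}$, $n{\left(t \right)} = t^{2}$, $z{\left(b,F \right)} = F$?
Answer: $- \frac{2299}{9279518} \approx -0.00024775$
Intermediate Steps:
$u{\left(k,H \right)} = 1 - \frac{H k \left(1 + k^{2}\right)}{4}$ ($u{\left(k,H \right)} = - \frac{\left(k k + 1\right) k H - 4}{4} = - \frac{\left(k^{2} + 1\right) k H - 4}{4} = - \frac{\left(1 + k^{2}\right) k H - 4}{4} = - \frac{k \left(1 + k^{2}\right) H - 4}{4} = - \frac{H k \left(1 + k^{2}\right) - 4}{4} = - \frac{-4 + H k \left(1 + k^{2}\right)}{4} = 1 - \frac{H k \left(1 + k^{2}\right)}{4}$)
$V{\left(A,m \right)} = 1 + A$ ($V{\left(A,m \right)} = \left(1 - 0 A m - 0 \left(A m\right)^{3}\right) + A = \left(1 + 0 - 0 A^{3} m^{3}\right) + A = \left(1 + 0 + 0\right) + A = 1 + A$)
$\frac{V{\left(-20,-63 \right)} n{\left(-11 \right)}}{9279518} = \frac{\left(1 - 20\right) \left(-11\right)^{2}}{9279518} = \left(-19\right) 121 \cdot \frac{1}{9279518} = \left(-2299\right) \frac{1}{9279518} = - \frac{2299}{9279518}$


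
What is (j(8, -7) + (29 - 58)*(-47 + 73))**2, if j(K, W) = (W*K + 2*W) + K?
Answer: 665856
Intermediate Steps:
j(K, W) = K + 2*W + K*W (j(K, W) = (K*W + 2*W) + K = (2*W + K*W) + K = K + 2*W + K*W)
(j(8, -7) + (29 - 58)*(-47 + 73))**2 = ((8 + 2*(-7) + 8*(-7)) + (29 - 58)*(-47 + 73))**2 = ((8 - 14 - 56) - 29*26)**2 = (-62 - 754)**2 = (-816)**2 = 665856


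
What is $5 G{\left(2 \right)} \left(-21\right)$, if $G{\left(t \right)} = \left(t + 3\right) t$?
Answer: $-1050$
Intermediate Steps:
$G{\left(t \right)} = t \left(3 + t\right)$ ($G{\left(t \right)} = \left(3 + t\right) t = t \left(3 + t\right)$)
$5 G{\left(2 \right)} \left(-21\right) = 5 \cdot 2 \left(3 + 2\right) \left(-21\right) = 5 \cdot 2 \cdot 5 \left(-21\right) = 5 \cdot 10 \left(-21\right) = 50 \left(-21\right) = -1050$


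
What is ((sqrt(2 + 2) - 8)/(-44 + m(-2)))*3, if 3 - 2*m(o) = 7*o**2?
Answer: 36/113 ≈ 0.31858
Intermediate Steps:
m(o) = 3/2 - 7*o**2/2
((sqrt(2 + 2) - 8)/(-44 + m(-2)))*3 = ((sqrt(2 + 2) - 8)/(-44 + (3/2 - 7/2*(-2)**2)))*3 = ((sqrt(4) - 8)/(-44 + (3/2 - 7/2*4)))*3 = ((2 - 8)/(-44 + (3/2 - 14)))*3 = (-6/(-44 - 25/2))*3 = (-6/(-113/2))*3 = -2/113*(-6)*3 = (12/113)*3 = 36/113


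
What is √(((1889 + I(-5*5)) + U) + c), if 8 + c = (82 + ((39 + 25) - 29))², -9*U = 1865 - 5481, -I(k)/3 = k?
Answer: √144421/3 ≈ 126.68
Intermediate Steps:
I(k) = -3*k
U = 3616/9 (U = -(1865 - 5481)/9 = -⅑*(-3616) = 3616/9 ≈ 401.78)
c = 13681 (c = -8 + (82 + ((39 + 25) - 29))² = -8 + (82 + (64 - 29))² = -8 + (82 + 35)² = -8 + 117² = -8 + 13689 = 13681)
√(((1889 + I(-5*5)) + U) + c) = √(((1889 - (-15)*5) + 3616/9) + 13681) = √(((1889 - 3*(-25)) + 3616/9) + 13681) = √(((1889 + 75) + 3616/9) + 13681) = √((1964 + 3616/9) + 13681) = √(21292/9 + 13681) = √(144421/9) = √144421/3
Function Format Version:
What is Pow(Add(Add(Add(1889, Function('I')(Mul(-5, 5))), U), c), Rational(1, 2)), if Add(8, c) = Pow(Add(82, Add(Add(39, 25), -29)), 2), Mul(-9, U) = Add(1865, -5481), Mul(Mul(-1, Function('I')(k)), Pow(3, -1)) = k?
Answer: Mul(Rational(1, 3), Pow(144421, Rational(1, 2))) ≈ 126.68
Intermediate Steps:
Function('I')(k) = Mul(-3, k)
U = Rational(3616, 9) (U = Mul(Rational(-1, 9), Add(1865, -5481)) = Mul(Rational(-1, 9), -3616) = Rational(3616, 9) ≈ 401.78)
c = 13681 (c = Add(-8, Pow(Add(82, Add(Add(39, 25), -29)), 2)) = Add(-8, Pow(Add(82, Add(64, -29)), 2)) = Add(-8, Pow(Add(82, 35), 2)) = Add(-8, Pow(117, 2)) = Add(-8, 13689) = 13681)
Pow(Add(Add(Add(1889, Function('I')(Mul(-5, 5))), U), c), Rational(1, 2)) = Pow(Add(Add(Add(1889, Mul(-3, Mul(-5, 5))), Rational(3616, 9)), 13681), Rational(1, 2)) = Pow(Add(Add(Add(1889, Mul(-3, -25)), Rational(3616, 9)), 13681), Rational(1, 2)) = Pow(Add(Add(Add(1889, 75), Rational(3616, 9)), 13681), Rational(1, 2)) = Pow(Add(Add(1964, Rational(3616, 9)), 13681), Rational(1, 2)) = Pow(Add(Rational(21292, 9), 13681), Rational(1, 2)) = Pow(Rational(144421, 9), Rational(1, 2)) = Mul(Rational(1, 3), Pow(144421, Rational(1, 2)))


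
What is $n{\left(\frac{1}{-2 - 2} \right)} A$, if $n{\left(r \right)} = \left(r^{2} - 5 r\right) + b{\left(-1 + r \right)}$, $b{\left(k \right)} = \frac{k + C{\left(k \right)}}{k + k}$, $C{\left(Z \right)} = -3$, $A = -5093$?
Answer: $- \frac{1227413}{80} \approx -15343.0$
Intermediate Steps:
$b{\left(k \right)} = \frac{-3 + k}{2 k}$ ($b{\left(k \right)} = \frac{k - 3}{k + k} = \frac{-3 + k}{2 k}$)
$n{\left(r \right)} = r^{2} - 5 r + \frac{-4 + r}{2 \left(-1 + r\right)}$ ($n{\left(r \right)} = \left(r^{2} - 5 r\right) + \frac{-3 + \left(-1 + r\right)}{2 \left(-1 + r\right)} = \left(r^{2} - 5 r\right) + \frac{-4 + r}{2 \left(-1 + r\right)} = r^{2} - 5 r + \frac{-4 + r}{2 \left(-1 + r\right)}$)
$n{\left(\frac{1}{-2 - 2} \right)} A = \frac{-2 + \frac{1}{2 \left(-2 - 2\right)} + \frac{\left(-1 + \frac{1}{-2 - 2}\right) \left(-5 + \frac{1}{-2 - 2}\right)}{-2 - 2}}{-1 + \frac{1}{-2 - 2}} \left(-5093\right) = \frac{-2 + \frac{1}{2 \left(-4\right)} + \frac{\left(-1 + \frac{1}{-4}\right) \left(-5 + \frac{1}{-4}\right)}{-4}}{-1 + \frac{1}{-4}} \left(-5093\right) = \frac{-2 + \frac{1}{2} \left(- \frac{1}{4}\right) - \frac{\left(-1 - \frac{1}{4}\right) \left(-5 - \frac{1}{4}\right)}{4}}{-1 - \frac{1}{4}} \left(-5093\right) = \frac{-2 - \frac{1}{8} - \left(- \frac{5}{16}\right) \left(- \frac{21}{4}\right)}{- \frac{5}{4}} \left(-5093\right) = - \frac{4 \left(-2 - \frac{1}{8} - \frac{105}{64}\right)}{5} \left(-5093\right) = \left(- \frac{4}{5}\right) \left(- \frac{241}{64}\right) \left(-5093\right) = \frac{241}{80} \left(-5093\right) = - \frac{1227413}{80}$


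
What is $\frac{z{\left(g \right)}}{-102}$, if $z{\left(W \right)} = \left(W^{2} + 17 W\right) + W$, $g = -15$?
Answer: $\frac{15}{34} \approx 0.44118$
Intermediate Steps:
$z{\left(W \right)} = W^{2} + 18 W$
$\frac{z{\left(g \right)}}{-102} = \frac{\left(-15\right) \left(18 - 15\right)}{-102} = \left(-15\right) 3 \left(- \frac{1}{102}\right) = \left(-45\right) \left(- \frac{1}{102}\right) = \frac{15}{34}$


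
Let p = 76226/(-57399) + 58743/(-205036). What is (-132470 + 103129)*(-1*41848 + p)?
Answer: 1111622856433166105/905297028 ≈ 1.2279e+9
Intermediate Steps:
p = -19000863593/11768861364 (p = 76226*(-1/57399) + 58743*(-1/205036) = -76226/57399 - 58743/205036 = -19000863593/11768861364 ≈ -1.6145)
(-132470 + 103129)*(-1*41848 + p) = (-132470 + 103129)*(-1*41848 - 19000863593/11768861364) = -29341*(-41848 - 19000863593/11768861364) = -29341*(-492522311224265/11768861364) = 1111622856433166105/905297028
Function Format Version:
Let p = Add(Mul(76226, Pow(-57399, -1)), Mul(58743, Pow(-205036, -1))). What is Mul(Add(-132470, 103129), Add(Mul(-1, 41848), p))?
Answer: Rational(1111622856433166105, 905297028) ≈ 1.2279e+9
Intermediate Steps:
p = Rational(-19000863593, 11768861364) (p = Add(Mul(76226, Rational(-1, 57399)), Mul(58743, Rational(-1, 205036))) = Add(Rational(-76226, 57399), Rational(-58743, 205036)) = Rational(-19000863593, 11768861364) ≈ -1.6145)
Mul(Add(-132470, 103129), Add(Mul(-1, 41848), p)) = Mul(Add(-132470, 103129), Add(Mul(-1, 41848), Rational(-19000863593, 11768861364))) = Mul(-29341, Add(-41848, Rational(-19000863593, 11768861364))) = Mul(-29341, Rational(-492522311224265, 11768861364)) = Rational(1111622856433166105, 905297028)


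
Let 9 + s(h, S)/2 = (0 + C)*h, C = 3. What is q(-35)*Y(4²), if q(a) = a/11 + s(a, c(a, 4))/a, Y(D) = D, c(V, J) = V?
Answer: 20528/385 ≈ 53.319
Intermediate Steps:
s(h, S) = -18 + 6*h (s(h, S) = -18 + 2*((0 + 3)*h) = -18 + 2*(3*h) = -18 + 6*h)
q(a) = a/11 + (-18 + 6*a)/a
q(-35)*Y(4²) = (6 - 18/(-35) + (1/11)*(-35))*4² = (6 - 18*(-1/35) - 35/11)*16 = (6 + 18/35 - 35/11)*16 = (1283/385)*16 = 20528/385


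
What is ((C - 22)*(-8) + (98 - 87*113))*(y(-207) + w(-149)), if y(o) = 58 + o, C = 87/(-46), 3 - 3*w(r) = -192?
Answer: 18434892/23 ≈ 8.0152e+5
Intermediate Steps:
w(r) = 65 (w(r) = 1 - 1/3*(-192) = 1 + 64 = 65)
C = -87/46 (C = 87*(-1/46) = -87/46 ≈ -1.8913)
((C - 22)*(-8) + (98 - 87*113))*(y(-207) + w(-149)) = ((-87/46 - 22)*(-8) + (98 - 87*113))*((58 - 207) + 65) = (-1099/46*(-8) + (98 - 9831))*(-149 + 65) = (4396/23 - 9733)*(-84) = -219463/23*(-84) = 18434892/23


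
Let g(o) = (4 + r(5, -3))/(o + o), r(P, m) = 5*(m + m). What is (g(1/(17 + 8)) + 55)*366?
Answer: -98820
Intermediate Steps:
r(P, m) = 10*m (r(P, m) = 5*(2*m) = 10*m)
g(o) = -13/o (g(o) = (4 + 10*(-3))/(o + o) = (4 - 30)/((2*o)) = -13/o)
(g(1/(17 + 8)) + 55)*366 = (-13/(1/(17 + 8)) + 55)*366 = (-13/(1/25) + 55)*366 = (-13/1/25 + 55)*366 = (-13*25 + 55)*366 = (-325 + 55)*366 = -270*366 = -98820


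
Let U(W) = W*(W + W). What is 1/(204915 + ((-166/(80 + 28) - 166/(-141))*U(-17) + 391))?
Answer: 1269/260269457 ≈ 4.8757e-6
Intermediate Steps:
U(W) = 2*W**2 (U(W) = W*(2*W) = 2*W**2)
1/(204915 + ((-166/(80 + 28) - 166/(-141))*U(-17) + 391)) = 1/(204915 + ((-166/(80 + 28) - 166/(-141))*(2*(-17)**2) + 391)) = 1/(204915 + ((-166/108 - 166*(-1/141))*(2*289) + 391)) = 1/(204915 + ((-166*1/108 + 166/141)*578 + 391)) = 1/(204915 + ((-83/54 + 166/141)*578 + 391)) = 1/(204915 + (-913/2538*578 + 391)) = 1/(204915 + (-263857/1269 + 391)) = 1/(204915 + 232322/1269) = 1/(260269457/1269) = 1269/260269457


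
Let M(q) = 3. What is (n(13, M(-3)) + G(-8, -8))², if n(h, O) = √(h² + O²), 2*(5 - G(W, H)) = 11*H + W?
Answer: (53 + √178)² ≈ 4401.2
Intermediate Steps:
G(W, H) = 5 - 11*H/2 - W/2 (G(W, H) = 5 - (11*H + W)/2 = 5 - (W + 11*H)/2 = 5 + (-11*H/2 - W/2) = 5 - 11*H/2 - W/2)
n(h, O) = √(O² + h²)
(n(13, M(-3)) + G(-8, -8))² = (√(3² + 13²) + (5 - 11/2*(-8) - ½*(-8)))² = (√(9 + 169) + (5 + 44 + 4))² = (√178 + 53)² = (53 + √178)²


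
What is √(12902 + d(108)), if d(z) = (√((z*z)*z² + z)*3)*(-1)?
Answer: √(12902 - 18*√3779139) ≈ 148.63*I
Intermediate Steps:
d(z) = -3*√(z + z⁴) (d(z) = (√(z²*z² + z)*3)*(-1) = (√(z⁴ + z)*3)*(-1) = (√(z + z⁴)*3)*(-1) = (3*√(z + z⁴))*(-1) = -3*√(z + z⁴))
√(12902 + d(108)) = √(12902 - 3*√(108 + 108⁴)) = √(12902 - 3*√(108 + 136048896)) = √(12902 - 18*√3779139)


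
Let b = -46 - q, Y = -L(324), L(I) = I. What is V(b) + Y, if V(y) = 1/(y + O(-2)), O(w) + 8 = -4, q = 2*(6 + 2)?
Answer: -23977/74 ≈ -324.01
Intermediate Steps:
q = 16 (q = 2*8 = 16)
O(w) = -12 (O(w) = -8 - 4 = -12)
Y = -324 (Y = -1*324 = -324)
b = -62 (b = -46 - 1*16 = -46 - 16 = -62)
V(y) = 1/(-12 + y) (V(y) = 1/(y - 12) = 1/(-12 + y))
V(b) + Y = 1/(-12 - 62) - 324 = 1/(-74) - 324 = -1/74 - 324 = -23977/74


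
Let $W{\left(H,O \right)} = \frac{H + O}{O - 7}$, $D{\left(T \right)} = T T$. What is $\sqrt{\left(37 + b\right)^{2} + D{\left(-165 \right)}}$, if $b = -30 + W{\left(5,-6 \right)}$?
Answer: $\frac{\sqrt{4609489}}{13} \approx 165.15$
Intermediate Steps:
$D{\left(T \right)} = T^{2}$
$W{\left(H,O \right)} = \frac{H + O}{-7 + O}$
$b = - \frac{389}{13}$ ($b = -30 + \frac{5 - 6}{-7 - 6} = -30 + \frac{1}{-13} \left(-1\right) = -30 - - \frac{1}{13} = -30 + \frac{1}{13} = - \frac{389}{13} \approx -29.923$)
$\sqrt{\left(37 + b\right)^{2} + D{\left(-165 \right)}} = \sqrt{\left(37 - \frac{389}{13}\right)^{2} + \left(-165\right)^{2}} = \sqrt{\left(\frac{92}{13}\right)^{2} + 27225} = \sqrt{\frac{8464}{169} + 27225} = \sqrt{\frac{4609489}{169}} = \frac{\sqrt{4609489}}{13}$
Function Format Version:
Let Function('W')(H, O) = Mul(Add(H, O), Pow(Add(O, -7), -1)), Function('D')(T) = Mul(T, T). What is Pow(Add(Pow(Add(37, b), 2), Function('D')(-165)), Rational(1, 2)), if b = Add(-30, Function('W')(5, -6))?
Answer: Mul(Rational(1, 13), Pow(4609489, Rational(1, 2))) ≈ 165.15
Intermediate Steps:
Function('D')(T) = Pow(T, 2)
Function('W')(H, O) = Mul(Pow(Add(-7, O), -1), Add(H, O)) (Function('W')(H, O) = Mul(Add(H, O), Pow(Add(-7, O), -1)) = Mul(Pow(Add(-7, O), -1), Add(H, O)))
b = Rational(-389, 13) (b = Add(-30, Mul(Pow(Add(-7, -6), -1), Add(5, -6))) = Add(-30, Mul(Pow(-13, -1), -1)) = Add(-30, Mul(Rational(-1, 13), -1)) = Add(-30, Rational(1, 13)) = Rational(-389, 13) ≈ -29.923)
Pow(Add(Pow(Add(37, b), 2), Function('D')(-165)), Rational(1, 2)) = Pow(Add(Pow(Add(37, Rational(-389, 13)), 2), Pow(-165, 2)), Rational(1, 2)) = Pow(Add(Pow(Rational(92, 13), 2), 27225), Rational(1, 2)) = Pow(Add(Rational(8464, 169), 27225), Rational(1, 2)) = Pow(Rational(4609489, 169), Rational(1, 2)) = Mul(Rational(1, 13), Pow(4609489, Rational(1, 2)))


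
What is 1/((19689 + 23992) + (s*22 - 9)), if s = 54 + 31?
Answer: 1/45542 ≈ 2.1958e-5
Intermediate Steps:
s = 85
1/((19689 + 23992) + (s*22 - 9)) = 1/((19689 + 23992) + (85*22 - 9)) = 1/(43681 + (1870 - 9)) = 1/(43681 + 1861) = 1/45542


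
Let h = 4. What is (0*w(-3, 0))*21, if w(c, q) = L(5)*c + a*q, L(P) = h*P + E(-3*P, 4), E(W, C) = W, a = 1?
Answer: 0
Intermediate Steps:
L(P) = P (L(P) = 4*P - 3*P = P)
w(c, q) = q + 5*c (w(c, q) = 5*c + 1*q = 5*c + q = q + 5*c)
(0*w(-3, 0))*21 = (0*(0 + 5*(-3)))*21 = (0*(0 - 15))*21 = (0*(-15))*21 = 0*21 = 0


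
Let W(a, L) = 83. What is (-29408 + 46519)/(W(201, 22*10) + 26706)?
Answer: 17111/26789 ≈ 0.63873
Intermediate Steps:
(-29408 + 46519)/(W(201, 22*10) + 26706) = (-29408 + 46519)/(83 + 26706) = 17111/26789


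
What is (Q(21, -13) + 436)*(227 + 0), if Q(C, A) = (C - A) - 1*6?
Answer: 105328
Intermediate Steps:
Q(C, A) = -6 + C - A (Q(C, A) = (C - A) - 6 = -6 + C - A)
(Q(21, -13) + 436)*(227 + 0) = ((-6 + 21 - 1*(-13)) + 436)*(227 + 0) = ((-6 + 21 + 13) + 436)*227 = (28 + 436)*227 = 464*227 = 105328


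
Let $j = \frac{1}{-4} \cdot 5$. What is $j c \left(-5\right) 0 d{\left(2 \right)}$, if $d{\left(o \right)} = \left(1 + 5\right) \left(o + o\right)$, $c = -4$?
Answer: $0$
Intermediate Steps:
$d{\left(o \right)} = 12 o$ ($d{\left(o \right)} = 6 \cdot 2 o = 12 o$)
$j = - \frac{5}{4}$ ($j = \left(- \frac{1}{4}\right) 5 = - \frac{5}{4} \approx -1.25$)
$j c \left(-5\right) 0 d{\left(2 \right)} = - \frac{5 \left(-4\right) \left(-5\right) 0}{4} \cdot 12 \cdot 2 = - \frac{5 \cdot 20 \cdot 0}{4} \cdot 24 = \left(- \frac{5}{4}\right) 0 \cdot 24 = 0 \cdot 24 = 0$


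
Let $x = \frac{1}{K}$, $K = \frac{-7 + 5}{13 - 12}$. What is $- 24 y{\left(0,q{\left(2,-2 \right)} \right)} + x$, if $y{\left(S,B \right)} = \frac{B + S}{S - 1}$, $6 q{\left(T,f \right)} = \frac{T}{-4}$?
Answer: $- \frac{5}{2} \approx -2.5$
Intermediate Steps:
$q{\left(T,f \right)} = - \frac{T}{24}$ ($q{\left(T,f \right)} = \frac{T \frac{1}{-4}}{6} = \frac{T \left(- \frac{1}{4}\right)}{6} = \frac{\left(- \frac{1}{4}\right) T}{6} = - \frac{T}{24}$)
$K = -2$ ($K = - \frac{2}{1} = \left(-2\right) 1 = -2$)
$x = - \frac{1}{2}$ ($x = \frac{1}{-2} = - \frac{1}{2} \approx -0.5$)
$y{\left(S,B \right)} = \frac{B + S}{-1 + S}$
$- 24 y{\left(0,q{\left(2,-2 \right)} \right)} + x = - 24 \frac{\left(- \frac{1}{24}\right) 2 + 0}{-1 + 0} - \frac{1}{2} = - 24 \frac{- \frac{1}{12} + 0}{-1} - \frac{1}{2} = - 24 \left(\left(-1\right) \left(- \frac{1}{12}\right)\right) - \frac{1}{2} = \left(-24\right) \frac{1}{12} - \frac{1}{2} = -2 - \frac{1}{2} = - \frac{5}{2}$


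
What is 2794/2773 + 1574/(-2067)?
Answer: 1410496/5731791 ≈ 0.24608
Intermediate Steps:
2794/2773 + 1574/(-2067) = 2794*(1/2773) + 1574*(-1/2067) = 2794/2773 - 1574/2067 = 1410496/5731791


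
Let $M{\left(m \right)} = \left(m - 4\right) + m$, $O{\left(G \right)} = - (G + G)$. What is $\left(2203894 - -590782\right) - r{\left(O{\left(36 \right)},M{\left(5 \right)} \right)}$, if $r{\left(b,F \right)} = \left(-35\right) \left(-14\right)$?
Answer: $2794186$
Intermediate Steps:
$O{\left(G \right)} = - 2 G$
$M{\left(m \right)} = -4 + 2 m$ ($M{\left(m \right)} = \left(-4 + m\right) + m = -4 + 2 m$)
$r{\left(b,F \right)} = 490$
$\left(2203894 - -590782\right) - r{\left(O{\left(36 \right)},M{\left(5 \right)} \right)} = \left(2203894 - -590782\right) - 490 = \left(2203894 + 590782\right) - 490 = 2794676 - 490 = 2794186$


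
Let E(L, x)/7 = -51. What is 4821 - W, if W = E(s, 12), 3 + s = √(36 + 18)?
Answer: 5178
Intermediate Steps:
s = -3 + 3*√6 (s = -3 + √(36 + 18) = -3 + √54 = -3 + 3*√6 ≈ 4.3485)
E(L, x) = -357 (E(L, x) = 7*(-51) = -357)
W = -357
4821 - W = 4821 - 1*(-357) = 4821 + 357 = 5178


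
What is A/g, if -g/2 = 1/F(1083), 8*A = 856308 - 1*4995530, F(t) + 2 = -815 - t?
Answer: -983065225/2 ≈ -4.9153e+8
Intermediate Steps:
F(t) = -817 - t (F(t) = -2 + (-815 - t) = -817 - t)
A = -2069611/4 (A = (856308 - 1*4995530)/8 = (856308 - 4995530)/8 = (⅛)*(-4139222) = -2069611/4 ≈ -5.1740e+5)
g = 1/950 (g = -2/(-817 - 1*1083) = -2/(-817 - 1083) = -2/(-1900) = -2*(-1/1900) = 1/950 ≈ 0.0010526)
A/g = -2069611/(4*1/950) = -2069611/4*950 = -983065225/2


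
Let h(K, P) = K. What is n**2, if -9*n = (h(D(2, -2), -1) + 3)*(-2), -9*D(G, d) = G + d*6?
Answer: 5476/6561 ≈ 0.83463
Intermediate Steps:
D(G, d) = -2*d/3 - G/9 (D(G, d) = -(G + d*6)/9 = -(G + 6*d)/9 = -2*d/3 - G/9)
n = 74/81 (n = -((-2/3*(-2) - 1/9*2) + 3)*(-2)/9 = -((4/3 - 2/9) + 3)*(-2)/9 = -(10/9 + 3)*(-2)/9 = -37*(-2)/81 = -1/9*(-74/9) = 74/81 ≈ 0.91358)
n**2 = (74/81)**2 = 5476/6561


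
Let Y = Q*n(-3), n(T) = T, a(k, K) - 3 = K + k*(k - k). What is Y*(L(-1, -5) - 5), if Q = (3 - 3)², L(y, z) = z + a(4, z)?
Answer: 0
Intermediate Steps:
a(k, K) = 3 + K (a(k, K) = 3 + (K + k*(k - k)) = 3 + (K + k*0) = 3 + (K + 0) = 3 + K)
L(y, z) = 3 + 2*z (L(y, z) = z + (3 + z) = 3 + 2*z)
Q = 0 (Q = 0² = 0)
Y = 0 (Y = 0*(-3) = 0)
Y*(L(-1, -5) - 5) = 0*((3 + 2*(-5)) - 5) = 0*((3 - 10) - 5) = 0*(-7 - 5) = 0*(-12) = 0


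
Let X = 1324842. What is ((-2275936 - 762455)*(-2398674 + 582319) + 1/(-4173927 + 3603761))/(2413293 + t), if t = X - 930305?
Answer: 3146630230588527629/1600929199780 ≈ 1.9655e+6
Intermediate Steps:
t = 394537 (t = 1324842 - 930305 = 394537)
((-2275936 - 762455)*(-2398674 + 582319) + 1/(-4173927 + 3603761))/(2413293 + t) = ((-2275936 - 762455)*(-2398674 + 582319) + 1/(-4173927 + 3603761))/(2413293 + 394537) = (-3038391*(-1816355) + 1/(-570166))/2807830 = (5518796684805 - 1/570166)*(1/2807830) = (3146630230588527629/570166)*(1/2807830) = 3146630230588527629/1600929199780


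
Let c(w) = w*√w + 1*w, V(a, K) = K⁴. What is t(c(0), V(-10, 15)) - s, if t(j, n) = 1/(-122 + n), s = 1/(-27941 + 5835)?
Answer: 72609/1116419318 ≈ 6.5037e-5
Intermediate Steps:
s = -1/22106 (s = 1/(-22106) = -1/22106 ≈ -4.5237e-5)
c(w) = w + w^(3/2) (c(w) = w^(3/2) + w = w + w^(3/2))
t(c(0), V(-10, 15)) - s = 1/(-122 + 15⁴) - 1*(-1/22106) = 1/(-122 + 50625) + 1/22106 = 1/50503 + 1/22106 = 72609/1116419318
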